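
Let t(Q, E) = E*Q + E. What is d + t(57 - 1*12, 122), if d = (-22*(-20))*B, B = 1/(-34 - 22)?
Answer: 39229/7 ≈ 5604.1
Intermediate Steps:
t(Q, E) = E + E*Q
B = -1/56 (B = 1/(-56) = -1/56 ≈ -0.017857)
d = -55/7 (d = -22*(-20)*(-1/56) = 440*(-1/56) = -55/7 ≈ -7.8571)
d + t(57 - 1*12, 122) = -55/7 + 122*(1 + (57 - 1*12)) = -55/7 + 122*(1 + (57 - 12)) = -55/7 + 122*(1 + 45) = -55/7 + 122*46 = -55/7 + 5612 = 39229/7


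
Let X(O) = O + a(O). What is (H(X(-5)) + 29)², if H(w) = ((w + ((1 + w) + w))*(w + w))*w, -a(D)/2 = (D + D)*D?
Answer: 47937220116241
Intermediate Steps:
a(D) = -4*D² (a(D) = -2*(D + D)*D = -2*2*D*D = -4*D²)
X(O) = O - 4*O²
H(w) = 2*w²*(1 + 3*w) (H(w) = ((w + (1 + 2*w))*(2*w))*w = ((1 + 3*w)*(2*w))*w = (2*w*(1 + 3*w))*w = 2*w²*(1 + 3*w))
(H(X(-5)) + 29)² = ((-5*(1 - 4*(-5)))²*(2 + 6*(-5*(1 - 4*(-5)))) + 29)² = ((-5*(1 + 20))²*(2 + 6*(-5*(1 + 20))) + 29)² = ((-5*21)²*(2 + 6*(-5*21)) + 29)² = ((-105)²*(2 + 6*(-105)) + 29)² = (11025*(2 - 630) + 29)² = (11025*(-628) + 29)² = (-6923700 + 29)² = (-6923671)² = 47937220116241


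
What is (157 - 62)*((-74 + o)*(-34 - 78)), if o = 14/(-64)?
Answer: 1579375/2 ≈ 7.8969e+5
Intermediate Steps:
o = -7/32 (o = 14*(-1/64) = -7/32 ≈ -0.21875)
(157 - 62)*((-74 + o)*(-34 - 78)) = (157 - 62)*((-74 - 7/32)*(-34 - 78)) = 95*(-2375/32*(-112)) = 95*(16625/2) = 1579375/2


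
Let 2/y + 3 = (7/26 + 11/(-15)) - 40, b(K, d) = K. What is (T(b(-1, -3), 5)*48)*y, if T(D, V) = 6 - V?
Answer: -37440/16951 ≈ -2.2087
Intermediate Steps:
y = -780/16951 (y = 2/(-3 + ((7/26 + 11/(-15)) - 40)) = 2/(-3 + ((7*(1/26) + 11*(-1/15)) - 40)) = 2/(-3 + ((7/26 - 11/15) - 40)) = 2/(-3 + (-181/390 - 40)) = 2/(-3 - 15781/390) = 2/(-16951/390) = 2*(-390/16951) = -780/16951 ≈ -0.046015)
(T(b(-1, -3), 5)*48)*y = ((6 - 1*5)*48)*(-780/16951) = ((6 - 5)*48)*(-780/16951) = (1*48)*(-780/16951) = 48*(-780/16951) = -37440/16951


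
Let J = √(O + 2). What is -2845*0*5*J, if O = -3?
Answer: 0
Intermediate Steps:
J = I (J = √(-3 + 2) = √(-1) = I ≈ 1.0*I)
-2845*0*5*J = -2845*0*5*I = -0*I = -2845*0 = 0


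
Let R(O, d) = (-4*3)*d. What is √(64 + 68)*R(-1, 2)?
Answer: -48*√33 ≈ -275.74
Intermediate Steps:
R(O, d) = -12*d
√(64 + 68)*R(-1, 2) = √(64 + 68)*(-12*2) = √132*(-24) = (2*√33)*(-24) = -48*√33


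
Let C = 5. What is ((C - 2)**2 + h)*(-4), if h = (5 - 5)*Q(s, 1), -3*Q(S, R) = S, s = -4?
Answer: -36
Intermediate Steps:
Q(S, R) = -S/3
h = 0 (h = (5 - 5)*(-1/3*(-4)) = 0*(4/3) = 0)
((C - 2)**2 + h)*(-4) = ((5 - 2)**2 + 0)*(-4) = (3**2 + 0)*(-4) = (9 + 0)*(-4) = 9*(-4) = -36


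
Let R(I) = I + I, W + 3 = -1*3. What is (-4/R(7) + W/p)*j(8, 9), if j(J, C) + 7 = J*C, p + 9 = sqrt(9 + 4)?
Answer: 7865/238 + 195*sqrt(13)/34 ≈ 53.725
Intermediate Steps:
W = -6 (W = -3 - 1*3 = -3 - 3 = -6)
R(I) = 2*I
p = -9 + sqrt(13) (p = -9 + sqrt(9 + 4) = -9 + sqrt(13) ≈ -5.3944)
j(J, C) = -7 + C*J (j(J, C) = -7 + J*C = -7 + C*J)
(-4/R(7) + W/p)*j(8, 9) = (-4/(2*7) - 6/(-9 + sqrt(13)))*(-7 + 9*8) = (-4/14 - 6/(-9 + sqrt(13)))*(-7 + 72) = (-4*1/14 - 6/(-9 + sqrt(13)))*65 = (-2/7 - 6/(-9 + sqrt(13)))*65 = -130/7 - 390/(-9 + sqrt(13))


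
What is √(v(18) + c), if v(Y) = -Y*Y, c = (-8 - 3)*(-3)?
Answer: I*√291 ≈ 17.059*I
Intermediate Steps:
c = 33 (c = -11*(-3) = 33)
v(Y) = -Y²
√(v(18) + c) = √(-1*18² + 33) = √(-1*324 + 33) = √(-324 + 33) = √(-291) = I*√291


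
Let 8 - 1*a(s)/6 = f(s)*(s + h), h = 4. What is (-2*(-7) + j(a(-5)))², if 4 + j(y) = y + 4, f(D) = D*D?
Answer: 44944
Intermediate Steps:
f(D) = D²
a(s) = 48 - 6*s²*(4 + s) (a(s) = 48 - 6*s²*(s + 4) = 48 - 6*s²*(4 + s))
j(y) = y (j(y) = -4 + (y + 4) = -4 + (4 + y) = y)
(-2*(-7) + j(a(-5)))² = (-2*(-7) + (48 - 24*(-5)² - 6*(-5)³))² = (14 + (48 - 24*25 - 6*(-125)))² = (14 + (48 - 600 + 750))² = (14 + 198)² = 212² = 44944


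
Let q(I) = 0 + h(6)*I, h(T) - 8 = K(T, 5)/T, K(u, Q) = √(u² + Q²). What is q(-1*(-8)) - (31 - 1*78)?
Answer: 111 + 4*√61/3 ≈ 121.41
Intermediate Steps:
K(u, Q) = √(Q² + u²)
h(T) = 8 + √(25 + T²)/T (h(T) = 8 + √(5² + T²)/T = 8 + √(25 + T²)/T)
q(I) = I*(8 + √61/6) (q(I) = 0 + (8 + √(25 + 6²)/6)*I = 0 + (8 + √(25 + 36)/6)*I = 0 + (8 + √61/6)*I = 0 + I*(8 + √61/6) = I*(8 + √61/6))
q(-1*(-8)) - (31 - 1*78) = (-1*(-8))*(48 + √61)/6 - (31 - 1*78) = (⅙)*8*(48 + √61) - (31 - 78) = (64 + 4*√61/3) - 1*(-47) = (64 + 4*√61/3) + 47 = 111 + 4*√61/3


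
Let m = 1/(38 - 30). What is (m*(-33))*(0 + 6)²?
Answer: -297/2 ≈ -148.50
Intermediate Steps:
m = ⅛ (m = 1/8 = ⅛ ≈ 0.12500)
(m*(-33))*(0 + 6)² = ((⅛)*(-33))*(0 + 6)² = -33/8*6² = -33/8*36 = -297/2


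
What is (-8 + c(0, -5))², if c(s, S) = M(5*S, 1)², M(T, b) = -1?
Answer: 49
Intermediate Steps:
c(s, S) = 1 (c(s, S) = (-1)² = 1)
(-8 + c(0, -5))² = (-8 + 1)² = (-7)² = 49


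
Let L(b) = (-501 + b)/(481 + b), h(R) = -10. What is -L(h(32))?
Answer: 511/471 ≈ 1.0849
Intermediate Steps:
L(b) = (-501 + b)/(481 + b)
-L(h(32)) = -(-501 - 10)/(481 - 10) = -(-511)/471 = -1*(-511/471) = 511/471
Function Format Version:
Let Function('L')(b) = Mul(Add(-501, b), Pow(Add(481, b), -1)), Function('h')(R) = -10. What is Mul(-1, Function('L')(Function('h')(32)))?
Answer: Rational(511, 471) ≈ 1.0849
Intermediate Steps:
Function('L')(b) = Mul(Pow(Add(481, b), -1), Add(-501, b))
Mul(-1, Function('L')(Function('h')(32))) = Mul(-1, Mul(Pow(Add(481, -10), -1), Add(-501, -10))) = Mul(-1, Mul(Pow(471, -1), -511)) = Mul(-1, Mul(Rational(1, 471), -511)) = Mul(-1, Rational(-511, 471)) = Rational(511, 471)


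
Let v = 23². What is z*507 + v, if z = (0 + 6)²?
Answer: 18781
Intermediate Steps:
v = 529
z = 36 (z = 6² = 36)
z*507 + v = 36*507 + 529 = 18252 + 529 = 18781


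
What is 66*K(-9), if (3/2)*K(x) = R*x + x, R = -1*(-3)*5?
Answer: -6336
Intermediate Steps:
R = 15 (R = 3*5 = 15)
K(x) = 32*x/3 (K(x) = 2*(15*x + x)/3 = 2*(16*x)/3 = 32*x/3)
66*K(-9) = 66*((32/3)*(-9)) = 66*(-96) = -6336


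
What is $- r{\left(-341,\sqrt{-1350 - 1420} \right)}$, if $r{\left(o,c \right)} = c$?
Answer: $- i \sqrt{2770} \approx - 52.631 i$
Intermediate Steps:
$- r{\left(-341,\sqrt{-1350 - 1420} \right)} = - \sqrt{-1350 - 1420} = - \sqrt{-2770} = - i \sqrt{2770}$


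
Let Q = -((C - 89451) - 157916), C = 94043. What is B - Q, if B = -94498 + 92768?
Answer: -155054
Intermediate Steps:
B = -1730
Q = 153324 (Q = -((94043 - 89451) - 157916) = -(4592 - 157916) = -1*(-153324) = 153324)
B - Q = -1730 - 1*153324 = -1730 - 153324 = -155054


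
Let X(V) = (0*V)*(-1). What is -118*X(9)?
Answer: 0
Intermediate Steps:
X(V) = 0 (X(V) = 0*(-1) = 0)
-118*X(9) = -118*0 = 0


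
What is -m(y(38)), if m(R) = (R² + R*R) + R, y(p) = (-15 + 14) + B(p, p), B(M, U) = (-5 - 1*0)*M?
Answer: -72771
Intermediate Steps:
B(M, U) = -5*M (B(M, U) = (-5 + 0)*M = -5*M)
y(p) = -1 - 5*p (y(p) = (-15 + 14) - 5*p = -1 - 5*p)
m(R) = R + 2*R² (m(R) = (R² + R²) + R = 2*R² + R = R + 2*R²)
-m(y(38)) = -(-1 - 5*38)*(1 + 2*(-1 - 5*38)) = -(-1 - 190)*(1 + 2*(-1 - 190)) = -(-191)*(1 + 2*(-191)) = -(-191)*(1 - 382) = -(-191)*(-381) = -1*72771 = -72771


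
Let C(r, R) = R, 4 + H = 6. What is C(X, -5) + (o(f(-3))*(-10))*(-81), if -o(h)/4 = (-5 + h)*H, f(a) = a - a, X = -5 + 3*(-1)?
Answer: 32395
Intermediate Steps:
H = 2 (H = -4 + 6 = 2)
X = -8 (X = -5 - 3 = -8)
f(a) = 0
o(h) = 40 - 8*h (o(h) = -4*(-5 + h)*2 = -4*(-10 + 2*h) = 40 - 8*h)
C(X, -5) + (o(f(-3))*(-10))*(-81) = -5 + ((40 - 8*0)*(-10))*(-81) = -5 + ((40 + 0)*(-10))*(-81) = -5 + (40*(-10))*(-81) = -5 - 400*(-81) = -5 + 32400 = 32395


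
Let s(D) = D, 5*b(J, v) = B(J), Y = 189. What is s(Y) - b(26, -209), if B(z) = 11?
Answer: 934/5 ≈ 186.80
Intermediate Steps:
b(J, v) = 11/5 (b(J, v) = (⅕)*11 = 11/5)
s(Y) - b(26, -209) = 189 - 1*11/5 = 189 - 11/5 = 934/5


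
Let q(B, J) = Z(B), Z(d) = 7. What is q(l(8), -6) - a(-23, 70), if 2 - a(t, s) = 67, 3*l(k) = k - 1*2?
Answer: 72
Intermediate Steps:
l(k) = -⅔ + k/3 (l(k) = (k - 1*2)/3 = (k - 2)/3 = (-2 + k)/3 = -⅔ + k/3)
a(t, s) = -65 (a(t, s) = 2 - 1*67 = 2 - 67 = -65)
q(B, J) = 7
q(l(8), -6) - a(-23, 70) = 7 - 1*(-65) = 7 + 65 = 72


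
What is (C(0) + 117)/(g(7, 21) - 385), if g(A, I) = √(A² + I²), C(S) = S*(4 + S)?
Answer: -143/469 - 13*√10/2345 ≈ -0.32243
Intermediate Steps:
(C(0) + 117)/(g(7, 21) - 385) = (0*(4 + 0) + 117)/(√(7² + 21²) - 385) = (0*4 + 117)/(√(49 + 441) - 385) = (0 + 117)/(√490 - 385) = 117/(7*√10 - 385) = 117/(-385 + 7*√10)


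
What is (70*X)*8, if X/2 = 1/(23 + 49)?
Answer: 140/9 ≈ 15.556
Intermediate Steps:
X = 1/36 (X = 2/(23 + 49) = 2/72 = 2*(1/72) = 1/36 ≈ 0.027778)
(70*X)*8 = (70*(1/36))*8 = (35/18)*8 = 140/9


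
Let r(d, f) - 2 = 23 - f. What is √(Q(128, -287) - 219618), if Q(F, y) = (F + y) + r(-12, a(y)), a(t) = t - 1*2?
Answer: I*√219463 ≈ 468.47*I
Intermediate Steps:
a(t) = -2 + t (a(t) = t - 2 = -2 + t)
r(d, f) = 25 - f (r(d, f) = 2 + (23 - f) = 25 - f)
Q(F, y) = 27 + F (Q(F, y) = (F + y) + (25 - (-2 + y)) = (F + y) + (25 + (2 - y)) = (F + y) + (27 - y) = 27 + F)
√(Q(128, -287) - 219618) = √((27 + 128) - 219618) = √(155 - 219618) = √(-219463) = I*√219463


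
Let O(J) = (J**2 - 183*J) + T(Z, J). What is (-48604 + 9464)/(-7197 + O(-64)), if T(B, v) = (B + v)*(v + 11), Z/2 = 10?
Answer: -39140/10943 ≈ -3.5767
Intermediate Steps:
Z = 20 (Z = 2*10 = 20)
T(B, v) = (11 + v)*(B + v) (T(B, v) = (B + v)*(11 + v) = (11 + v)*(B + v))
O(J) = 220 - 152*J + 2*J**2 (O(J) = (J**2 - 183*J) + (J**2 + 11*20 + 11*J + 20*J) = (J**2 - 183*J) + (J**2 + 220 + 11*J + 20*J) = (J**2 - 183*J) + (220 + J**2 + 31*J) = 220 - 152*J + 2*J**2)
(-48604 + 9464)/(-7197 + O(-64)) = (-48604 + 9464)/(-7197 + (220 - 152*(-64) + 2*(-64)**2)) = -39140/(-7197 + (220 + 9728 + 2*4096)) = -39140/(-7197 + (220 + 9728 + 8192)) = -39140/(-7197 + 18140) = -39140/10943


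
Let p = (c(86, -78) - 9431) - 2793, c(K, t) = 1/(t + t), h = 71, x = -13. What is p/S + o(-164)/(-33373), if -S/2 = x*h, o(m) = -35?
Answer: -63630396325/9610623048 ≈ -6.6208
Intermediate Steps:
c(K, t) = 1/(2*t)
p = -1906945/156 (p = ((½)/(-78) - 9431) - 2793 = ((½)*(-1/78) - 9431) - 2793 = (-1/156 - 9431) - 2793 = -1471237/156 - 2793 = -1906945/156 ≈ -12224.)
S = 1846 (S = -(-26)*71 = -2*(-923) = 1846)
p/S + o(-164)/(-33373) = -1906945/156/1846 - 35/(-33373) = -1906945/156*1/1846 - 35*(-1/33373) = -1906945/287976 + 35/33373 = -63630396325/9610623048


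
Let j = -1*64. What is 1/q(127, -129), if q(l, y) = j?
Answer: -1/64 ≈ -0.015625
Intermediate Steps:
j = -64
q(l, y) = -64
1/q(127, -129) = 1/(-64) = -1/64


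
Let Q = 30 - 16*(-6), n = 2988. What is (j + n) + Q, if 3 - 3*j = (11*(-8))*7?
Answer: 9961/3 ≈ 3320.3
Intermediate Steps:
Q = 126 (Q = 30 + 96 = 126)
j = 619/3 (j = 1 - 11*(-8)*7/3 = 1 - (-88)*7/3 = 1 - ⅓*(-616) = 1 + 616/3 = 619/3 ≈ 206.33)
(j + n) + Q = (619/3 + 2988) + 126 = 9583/3 + 126 = 9961/3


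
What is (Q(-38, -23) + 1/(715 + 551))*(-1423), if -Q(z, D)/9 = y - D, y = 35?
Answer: 940390973/1266 ≈ 7.4281e+5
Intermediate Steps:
Q(z, D) = -315 + 9*D (Q(z, D) = -9*(35 - D) = -315 + 9*D)
(Q(-38, -23) + 1/(715 + 551))*(-1423) = ((-315 + 9*(-23)) + 1/(715 + 551))*(-1423) = ((-315 - 207) + 1/1266)*(-1423) = (-522 + 1/1266)*(-1423) = -660851/1266*(-1423) = 940390973/1266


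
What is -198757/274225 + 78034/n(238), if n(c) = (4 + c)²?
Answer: 443584941/729986950 ≈ 0.60766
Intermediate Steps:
-198757/274225 + 78034/n(238) = -198757/274225 + 78034/((4 + 238)²) = -198757*1/274225 + 78034/(242²) = -198757/274225 + 78034/58564 = -198757/274225 + 78034*(1/58564) = -198757/274225 + 3547/2662 = 443584941/729986950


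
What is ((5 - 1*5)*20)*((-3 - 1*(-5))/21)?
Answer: 0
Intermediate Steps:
((5 - 1*5)*20)*((-3 - 1*(-5))/21) = ((5 - 5)*20)*((-3 + 5)*(1/21)) = (0*20)*(2*(1/21)) = 0*(2/21) = 0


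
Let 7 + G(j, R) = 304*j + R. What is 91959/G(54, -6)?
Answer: 91959/16403 ≈ 5.6062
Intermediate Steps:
G(j, R) = -7 + R + 304*j (G(j, R) = -7 + (304*j + R) = -7 + (R + 304*j) = -7 + R + 304*j)
91959/G(54, -6) = 91959/(-7 - 6 + 304*54) = 91959/(-7 - 6 + 16416) = 91959/16403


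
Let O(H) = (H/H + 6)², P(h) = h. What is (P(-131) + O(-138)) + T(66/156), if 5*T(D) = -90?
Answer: -100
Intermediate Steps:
O(H) = 49 (O(H) = (1 + 6)² = 7² = 49)
T(D) = -18 (T(D) = (⅕)*(-90) = -18)
(P(-131) + O(-138)) + T(66/156) = (-131 + 49) - 18 = -82 - 18 = -100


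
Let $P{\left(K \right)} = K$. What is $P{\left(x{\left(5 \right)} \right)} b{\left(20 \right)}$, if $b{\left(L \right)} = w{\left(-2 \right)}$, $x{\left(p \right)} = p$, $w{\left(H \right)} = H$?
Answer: $-10$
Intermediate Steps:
$b{\left(L \right)} = -2$
$P{\left(x{\left(5 \right)} \right)} b{\left(20 \right)} = 5 \left(-2\right) = -10$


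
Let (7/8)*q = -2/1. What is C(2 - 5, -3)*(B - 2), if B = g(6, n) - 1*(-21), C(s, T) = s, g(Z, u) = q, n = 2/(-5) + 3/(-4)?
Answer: -351/7 ≈ -50.143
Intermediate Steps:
q = -16/7 (q = 8*(-2/1)/7 = 8*(-2*1)/7 = (8/7)*(-2) = -16/7 ≈ -2.2857)
n = -23/20 (n = 2*(-⅕) + 3*(-¼) = -⅖ - ¾ = -23/20 ≈ -1.1500)
g(Z, u) = -16/7
B = 131/7 (B = -16/7 - 1*(-21) = -16/7 + 21 = 131/7 ≈ 18.714)
C(2 - 5, -3)*(B - 2) = (2 - 5)*(131/7 - 2) = -3*117/7 = -351/7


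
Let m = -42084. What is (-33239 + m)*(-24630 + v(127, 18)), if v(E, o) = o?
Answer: 1853849676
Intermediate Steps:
(-33239 + m)*(-24630 + v(127, 18)) = (-33239 - 42084)*(-24630 + 18) = -75323*(-24612) = 1853849676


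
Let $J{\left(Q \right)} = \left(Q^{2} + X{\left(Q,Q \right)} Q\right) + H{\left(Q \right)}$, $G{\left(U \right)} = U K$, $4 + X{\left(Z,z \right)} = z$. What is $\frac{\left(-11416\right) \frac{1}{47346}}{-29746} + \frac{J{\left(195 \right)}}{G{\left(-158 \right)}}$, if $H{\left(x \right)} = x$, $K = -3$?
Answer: $\frac{8856787397927}{55629987582} \approx 159.21$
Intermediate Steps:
$X{\left(Z,z \right)} = -4 + z$
$G{\left(U \right)} = - 3 U$ ($G{\left(U \right)} = U \left(-3\right) = - 3 U$)
$J{\left(Q \right)} = Q + Q^{2} + Q \left(-4 + Q\right)$ ($J{\left(Q \right)} = \left(Q^{2} + \left(-4 + Q\right) Q\right) + Q = \left(Q^{2} + Q \left(-4 + Q\right)\right) + Q = Q + Q^{2} + Q \left(-4 + Q\right)$)
$\frac{\left(-11416\right) \frac{1}{47346}}{-29746} + \frac{J{\left(195 \right)}}{G{\left(-158 \right)}} = \frac{\left(-11416\right) \frac{1}{47346}}{-29746} + \frac{195 \left(-3 + 2 \cdot 195\right)}{\left(-3\right) \left(-158\right)} = \left(-11416\right) \frac{1}{47346} \left(- \frac{1}{29746}\right) + \frac{195 \left(-3 + 390\right)}{474} = \left(- \frac{5708}{23673}\right) \left(- \frac{1}{29746}\right) + 195 \cdot 387 \cdot \frac{1}{474} = \frac{2854}{352088529} + 75465 \cdot \frac{1}{474} = \frac{2854}{352088529} + \frac{25155}{158} = \frac{8856787397927}{55629987582}$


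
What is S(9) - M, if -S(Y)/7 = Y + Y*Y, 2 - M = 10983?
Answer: 10351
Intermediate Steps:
M = -10981 (M = 2 - 1*10983 = 2 - 10983 = -10981)
S(Y) = -7*Y - 7*Y² (S(Y) = -7*(Y + Y*Y) = -7*(Y + Y²) = -7*Y - 7*Y²)
S(9) - M = -7*9*(1 + 9) - 1*(-10981) = -7*9*10 + 10981 = -630 + 10981 = 10351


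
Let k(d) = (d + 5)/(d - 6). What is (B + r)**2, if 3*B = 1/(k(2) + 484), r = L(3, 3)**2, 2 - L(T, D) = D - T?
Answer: 536015104/33489369 ≈ 16.006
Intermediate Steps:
L(T, D) = 2 + T - D (L(T, D) = 2 - (D - T) = 2 + (T - D) = 2 + T - D)
k(d) = (5 + d)/(-6 + d)
r = 4 (r = (2 + 3 - 1*3)**2 = (2 + 3 - 3)**2 = 2**2 = 4)
B = 4/5787 (B = 1/(3*((5 + 2)/(-6 + 2) + 484)) = 1/(3*(7/(-4) + 484)) = 1/(3*(-1/4*7 + 484)) = 1/(3*(-7/4 + 484)) = 1/(3*(1929/4)) = (1/3)*(4/1929) = 4/5787 ≈ 0.00069120)
(B + r)**2 = (4/5787 + 4)**2 = (23152/5787)**2 = 536015104/33489369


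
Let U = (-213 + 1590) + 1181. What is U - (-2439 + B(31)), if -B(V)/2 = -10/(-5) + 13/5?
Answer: 25031/5 ≈ 5006.2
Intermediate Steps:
U = 2558 (U = 1377 + 1181 = 2558)
B(V) = -46/5 (B(V) = -2*(-10/(-5) + 13/5) = -2*(-10*(-1/5) + 13*(1/5)) = -2*(2 + 13/5) = -2*23/5 = -46/5)
U - (-2439 + B(31)) = 2558 - (-2439 - 46/5) = 2558 - 1*(-12241/5) = 2558 + 12241/5 = 25031/5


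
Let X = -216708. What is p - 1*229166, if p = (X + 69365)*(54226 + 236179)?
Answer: -42789373081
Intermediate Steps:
p = -42789143915 (p = (-216708 + 69365)*(54226 + 236179) = -147343*290405 = -42789143915)
p - 1*229166 = -42789143915 - 1*229166 = -42789143915 - 229166 = -42789373081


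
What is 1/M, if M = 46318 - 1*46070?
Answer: 1/248 ≈ 0.0040323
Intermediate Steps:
M = 248 (M = 46318 - 46070 = 248)
1/M = 1/248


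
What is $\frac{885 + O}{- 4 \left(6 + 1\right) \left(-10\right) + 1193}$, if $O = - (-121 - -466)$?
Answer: $\frac{180}{491} \approx 0.3666$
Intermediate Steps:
$O = -345$ ($O = - (-121 + 466) = \left(-1\right) 345 = -345$)
$\frac{885 + O}{- 4 \left(6 + 1\right) \left(-10\right) + 1193} = \frac{885 - 345}{- 4 \left(6 + 1\right) \left(-10\right) + 1193} = \frac{540}{\left(-4\right) 7 \left(-10\right) + 1193} = \frac{540}{\left(-28\right) \left(-10\right) + 1193} = \frac{540}{280 + 1193} = \frac{540}{1473} = 540 \cdot \frac{1}{1473} = \frac{180}{491}$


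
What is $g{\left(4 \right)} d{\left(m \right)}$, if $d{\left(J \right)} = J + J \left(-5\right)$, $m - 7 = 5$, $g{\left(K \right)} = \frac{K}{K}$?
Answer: $-48$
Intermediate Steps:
$g{\left(K \right)} = 1$
$m = 12$ ($m = 7 + 5 = 12$)
$d{\left(J \right)} = - 4 J$ ($d{\left(J \right)} = J - 5 J = - 4 J$)
$g{\left(4 \right)} d{\left(m \right)} = 1 \left(\left(-4\right) 12\right) = 1 \left(-48\right) = -48$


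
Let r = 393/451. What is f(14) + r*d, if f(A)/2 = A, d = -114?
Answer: -32174/451 ≈ -71.339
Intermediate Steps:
f(A) = 2*A
r = 393/451 (r = 393*(1/451) = 393/451 ≈ 0.87140)
f(14) + r*d = 2*14 + (393/451)*(-114) = 28 - 44802/451 = -32174/451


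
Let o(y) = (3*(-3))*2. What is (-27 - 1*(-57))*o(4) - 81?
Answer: -621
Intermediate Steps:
o(y) = -18 (o(y) = -9*2 = -18)
(-27 - 1*(-57))*o(4) - 81 = (-27 - 1*(-57))*(-18) - 81 = (-27 + 57)*(-18) - 81 = 30*(-18) - 81 = -540 - 81 = -621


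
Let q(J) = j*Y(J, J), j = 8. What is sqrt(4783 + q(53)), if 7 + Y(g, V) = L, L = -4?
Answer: sqrt(4695) ≈ 68.520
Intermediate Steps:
Y(g, V) = -11 (Y(g, V) = -7 - 4 = -11)
q(J) = -88 (q(J) = 8*(-11) = -88)
sqrt(4783 + q(53)) = sqrt(4783 - 88) = sqrt(4695)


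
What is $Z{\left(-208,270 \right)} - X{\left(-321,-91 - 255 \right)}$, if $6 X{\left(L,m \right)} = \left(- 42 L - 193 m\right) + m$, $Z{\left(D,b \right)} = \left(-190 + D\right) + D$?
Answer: $-13925$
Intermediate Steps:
$Z{\left(D,b \right)} = -190 + 2 D$
$X{\left(L,m \right)} = - 32 m - 7 L$ ($X{\left(L,m \right)} = \frac{\left(- 42 L - 193 m\right) + m}{6} = \frac{\left(- 193 m - 42 L\right) + m}{6} = \frac{- 192 m - 42 L}{6} = - 32 m - 7 L$)
$Z{\left(-208,270 \right)} - X{\left(-321,-91 - 255 \right)} = \left(-190 + 2 \left(-208\right)\right) - \left(- 32 \left(-91 - 255\right) - -2247\right) = \left(-190 - 416\right) - \left(\left(-32\right) \left(-346\right) + 2247\right) = -606 - \left(11072 + 2247\right) = -606 - 13319 = -13925$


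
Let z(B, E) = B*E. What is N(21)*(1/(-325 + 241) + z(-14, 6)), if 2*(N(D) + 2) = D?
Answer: -119969/168 ≈ -714.10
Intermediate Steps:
N(D) = -2 + D/2
N(21)*(1/(-325 + 241) + z(-14, 6)) = (-2 + (½)*21)*(1/(-325 + 241) - 14*6) = (-2 + 21/2)*(1/(-84) - 84) = 17*(-1/84 - 84)/2 = (17/2)*(-7057/84) = -119969/168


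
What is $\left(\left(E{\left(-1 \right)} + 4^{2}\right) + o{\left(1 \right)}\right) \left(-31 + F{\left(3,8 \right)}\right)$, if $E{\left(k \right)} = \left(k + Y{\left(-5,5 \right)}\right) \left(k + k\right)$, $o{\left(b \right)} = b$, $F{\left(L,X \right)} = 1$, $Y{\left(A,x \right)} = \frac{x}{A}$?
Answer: $-630$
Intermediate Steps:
$E{\left(k \right)} = 2 k \left(-1 + k\right)$ ($E{\left(k \right)} = \left(k + \frac{5}{-5}\right) \left(k + k\right) = \left(k + 5 \left(- \frac{1}{5}\right)\right) 2 k = \left(k - 1\right) 2 k = \left(-1 + k\right) 2 k = 2 k \left(-1 + k\right)$)
$\left(\left(E{\left(-1 \right)} + 4^{2}\right) + o{\left(1 \right)}\right) \left(-31 + F{\left(3,8 \right)}\right) = \left(\left(2 \left(-1\right) \left(-1 - 1\right) + 4^{2}\right) + 1\right) \left(-31 + 1\right) = \left(\left(2 \left(-1\right) \left(-2\right) + 16\right) + 1\right) \left(-30\right) = \left(\left(4 + 16\right) + 1\right) \left(-30\right) = \left(20 + 1\right) \left(-30\right) = 21 \left(-30\right) = -630$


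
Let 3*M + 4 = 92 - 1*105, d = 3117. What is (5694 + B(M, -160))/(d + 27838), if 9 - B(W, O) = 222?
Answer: 5481/30955 ≈ 0.17706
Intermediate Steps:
M = -17/3 (M = -4/3 + (92 - 1*105)/3 = -4/3 + (92 - 105)/3 = -4/3 + (⅓)*(-13) = -4/3 - 13/3 = -17/3 ≈ -5.6667)
B(W, O) = -213 (B(W, O) = 9 - 1*222 = 9 - 222 = -213)
(5694 + B(M, -160))/(d + 27838) = (5694 - 213)/(3117 + 27838) = 5481/30955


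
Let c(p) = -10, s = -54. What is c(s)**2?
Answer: 100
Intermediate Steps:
c(s)**2 = (-10)**2 = 100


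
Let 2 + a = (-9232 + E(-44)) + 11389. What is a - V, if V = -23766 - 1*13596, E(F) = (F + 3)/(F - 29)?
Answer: 2884782/73 ≈ 39518.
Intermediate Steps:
E(F) = (3 + F)/(-29 + F)
V = -37362 (V = -23766 - 13596 = -37362)
a = 157356/73 (a = -2 + ((-9232 + (3 - 44)/(-29 - 44)) + 11389) = -2 + ((-9232 - 41/(-73)) + 11389) = -2 + ((-9232 - 1/73*(-41)) + 11389) = -2 + ((-9232 + 41/73) + 11389) = -2 + (-673895/73 + 11389) = -2 + 157502/73 = 157356/73 ≈ 2155.6)
a - V = 157356/73 - 1*(-37362) = 157356/73 + 37362 = 2884782/73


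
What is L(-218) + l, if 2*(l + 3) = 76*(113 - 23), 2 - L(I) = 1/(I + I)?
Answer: 1490685/436 ≈ 3419.0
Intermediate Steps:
L(I) = 2 - 1/(2*I) (L(I) = 2 - 1/(I + I) = 2 - 1/(2*I))
l = 3417 (l = -3 + (76*(113 - 23))/2 = -3 + (76*90)/2 = -3 + (½)*6840 = -3 + 3420 = 3417)
L(-218) + l = (2 - ½/(-218)) + 3417 = (2 - ½*(-1/218)) + 3417 = (2 + 1/436) + 3417 = 873/436 + 3417 = 1490685/436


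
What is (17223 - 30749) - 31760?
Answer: -45286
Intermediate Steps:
(17223 - 30749) - 31760 = -13526 - 31760 = -45286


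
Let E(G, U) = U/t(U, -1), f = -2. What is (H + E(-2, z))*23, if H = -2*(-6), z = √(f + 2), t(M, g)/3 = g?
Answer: 276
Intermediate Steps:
t(M, g) = 3*g
z = 0 (z = √(-2 + 2) = √0 = 0)
E(G, U) = -U/3 (E(G, U) = U/((3*(-1))) = U/(-3) = U*(-⅓) = -U/3)
H = 12
(H + E(-2, z))*23 = (12 - ⅓*0)*23 = (12 + 0)*23 = 12*23 = 276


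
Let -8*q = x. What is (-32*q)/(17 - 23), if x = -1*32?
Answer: 64/3 ≈ 21.333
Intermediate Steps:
x = -32
q = 4 (q = -⅛*(-32) = 4)
(-32*q)/(17 - 23) = (-32*4)/(17 - 23) = -128/(-6) = -128*(-⅙) = 64/3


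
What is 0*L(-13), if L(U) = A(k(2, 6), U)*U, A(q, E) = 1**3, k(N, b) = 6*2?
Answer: 0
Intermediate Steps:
k(N, b) = 12
A(q, E) = 1
L(U) = U (L(U) = 1*U = U)
0*L(-13) = 0*(-13) = 0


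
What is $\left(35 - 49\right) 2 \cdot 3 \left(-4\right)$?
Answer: $336$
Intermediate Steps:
$\left(35 - 49\right) 2 \cdot 3 \left(-4\right) = - 14 \cdot 6 \left(-4\right) = \left(-14\right) \left(-24\right) = 336$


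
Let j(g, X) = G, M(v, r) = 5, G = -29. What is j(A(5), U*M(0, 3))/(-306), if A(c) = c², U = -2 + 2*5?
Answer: 29/306 ≈ 0.094771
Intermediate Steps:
U = 8 (U = -2 + 10 = 8)
j(g, X) = -29
j(A(5), U*M(0, 3))/(-306) = -29/(-306) = -29*(-1/306) = 29/306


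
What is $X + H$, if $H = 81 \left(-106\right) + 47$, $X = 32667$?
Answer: $24128$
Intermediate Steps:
$H = -8539$ ($H = -8586 + 47 = -8539$)
$X + H = 32667 - 8539 = 24128$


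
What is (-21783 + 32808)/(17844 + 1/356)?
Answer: 112140/181499 ≈ 0.61786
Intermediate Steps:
(-21783 + 32808)/(17844 + 1/356) = 11025/(17844 + 1/356) = 11025/(6352465/356) = 11025*(356/6352465) = 112140/181499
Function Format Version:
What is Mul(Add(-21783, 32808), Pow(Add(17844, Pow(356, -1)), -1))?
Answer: Rational(112140, 181499) ≈ 0.61786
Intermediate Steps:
Mul(Add(-21783, 32808), Pow(Add(17844, Pow(356, -1)), -1)) = Mul(11025, Pow(Add(17844, Rational(1, 356)), -1)) = Mul(11025, Pow(Rational(6352465, 356), -1)) = Mul(11025, Rational(356, 6352465)) = Rational(112140, 181499)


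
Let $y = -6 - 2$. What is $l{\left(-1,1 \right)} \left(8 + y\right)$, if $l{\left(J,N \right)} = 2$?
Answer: $0$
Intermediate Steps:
$y = -8$
$l{\left(-1,1 \right)} \left(8 + y\right) = 2 \left(8 - 8\right) = 2 \cdot 0 = 0$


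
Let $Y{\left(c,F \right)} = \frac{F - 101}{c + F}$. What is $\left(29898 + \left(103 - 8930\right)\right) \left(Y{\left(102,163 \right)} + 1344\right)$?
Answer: $\frac{7505953762}{265} \approx 2.8324 \cdot 10^{7}$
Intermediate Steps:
$Y{\left(c,F \right)} = \frac{-101 + F}{F + c}$
$\left(29898 + \left(103 - 8930\right)\right) \left(Y{\left(102,163 \right)} + 1344\right) = \left(29898 + \left(103 - 8930\right)\right) \left(\frac{-101 + 163}{163 + 102} + 1344\right) = \left(29898 + \left(103 - 8930\right)\right) \left(\frac{1}{265} \cdot 62 + 1344\right) = \left(29898 - 8827\right) \left(\frac{1}{265} \cdot 62 + 1344\right) = 21071 \left(\frac{62}{265} + 1344\right) = 21071 \cdot \frac{356222}{265} = \frac{7505953762}{265}$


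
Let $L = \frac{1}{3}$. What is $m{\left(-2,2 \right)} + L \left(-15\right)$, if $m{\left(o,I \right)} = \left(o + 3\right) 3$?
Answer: $-2$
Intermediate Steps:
$L = \frac{1}{3} \approx 0.33333$
$m{\left(o,I \right)} = 9 + 3 o$ ($m{\left(o,I \right)} = \left(3 + o\right) 3 = 9 + 3 o$)
$m{\left(-2,2 \right)} + L \left(-15\right) = \left(9 + 3 \left(-2\right)\right) + \frac{1}{3} \left(-15\right) = \left(9 - 6\right) - 5 = 3 - 5 = -2$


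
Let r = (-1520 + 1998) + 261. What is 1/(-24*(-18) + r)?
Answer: 1/1171 ≈ 0.00085397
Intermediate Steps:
r = 739 (r = 478 + 261 = 739)
1/(-24*(-18) + r) = 1/(-24*(-18) + 739) = 1/(432 + 739) = 1/1171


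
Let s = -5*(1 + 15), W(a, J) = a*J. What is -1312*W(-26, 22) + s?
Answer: 750384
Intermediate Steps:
W(a, J) = J*a
s = -80 (s = -5*16 = -80)
-1312*W(-26, 22) + s = -28864*(-26) - 80 = -1312*(-572) - 80 = 750464 - 80 = 750384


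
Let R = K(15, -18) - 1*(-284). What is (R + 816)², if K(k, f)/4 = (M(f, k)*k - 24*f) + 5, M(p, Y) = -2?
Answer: 7441984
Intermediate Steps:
K(k, f) = 20 - 96*f - 8*k (K(k, f) = 4*((-2*k - 24*f) + 5) = 4*((-24*f - 2*k) + 5) = 4*(5 - 24*f - 2*k) = 20 - 96*f - 8*k)
R = 1912 (R = (20 - 96*(-18) - 8*15) - 1*(-284) = (20 + 1728 - 120) + 284 = 1628 + 284 = 1912)
(R + 816)² = (1912 + 816)² = 2728² = 7441984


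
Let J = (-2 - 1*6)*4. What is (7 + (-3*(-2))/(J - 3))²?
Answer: 57121/1225 ≈ 46.629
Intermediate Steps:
J = -32 (J = (-2 - 6)*4 = -8*4 = -32)
(7 + (-3*(-2))/(J - 3))² = (7 + (-3*(-2))/(-32 - 3))² = (7 + 6/(-35))² = (7 + 6*(-1/35))² = (7 - 6/35)² = (239/35)² = 57121/1225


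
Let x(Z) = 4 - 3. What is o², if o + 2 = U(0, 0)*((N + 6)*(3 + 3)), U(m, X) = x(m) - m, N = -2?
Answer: 484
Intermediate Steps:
x(Z) = 1
U(m, X) = 1 - m
o = 22 (o = -2 + (1 - 1*0)*((-2 + 6)*(3 + 3)) = -2 + (1 + 0)*(4*6) = -2 + 1*24 = -2 + 24 = 22)
o² = 22² = 484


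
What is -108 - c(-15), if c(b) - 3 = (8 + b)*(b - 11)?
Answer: -293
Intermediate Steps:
c(b) = 3 + (-11 + b)*(8 + b) (c(b) = 3 + (8 + b)*(b - 11) = 3 + (8 + b)*(-11 + b) = 3 + (-11 + b)*(8 + b))
-108 - c(-15) = -108 - (-85 + (-15)² - 3*(-15)) = -108 - (-85 + 225 + 45) = -108 - 1*185 = -108 - 185 = -293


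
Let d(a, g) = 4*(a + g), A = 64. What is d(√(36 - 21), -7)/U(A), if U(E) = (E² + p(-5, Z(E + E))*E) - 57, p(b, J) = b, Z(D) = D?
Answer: -28/3719 + 4*√15/3719 ≈ -0.0033633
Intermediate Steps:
U(E) = -57 + E² - 5*E (U(E) = (E² - 5*E) - 57 = -57 + E² - 5*E)
d(a, g) = 4*a + 4*g
d(√(36 - 21), -7)/U(A) = (4*√(36 - 21) + 4*(-7))/(-57 + 64² - 5*64) = (4*√15 - 28)/(-57 + 4096 - 320) = (-28 + 4*√15)/3719 = (-28 + 4*√15)*(1/3719) = -28/3719 + 4*√15/3719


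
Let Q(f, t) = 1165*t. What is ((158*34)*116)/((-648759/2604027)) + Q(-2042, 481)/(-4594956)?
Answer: -2316327043693961/926069916 ≈ -2.5012e+6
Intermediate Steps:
((158*34)*116)/((-648759/2604027)) + Q(-2042, 481)/(-4594956) = ((158*34)*116)/((-648759/2604027)) + (1165*481)/(-4594956) = (5372*116)/((-648759*1/2604027)) + 560365*(-1/4594956) = 623152/(-216253/868009) - 15145/124188 = 623152*(-868009/216253) - 15145/124188 = -18651777392/7457 - 15145/124188 = -2316327043693961/926069916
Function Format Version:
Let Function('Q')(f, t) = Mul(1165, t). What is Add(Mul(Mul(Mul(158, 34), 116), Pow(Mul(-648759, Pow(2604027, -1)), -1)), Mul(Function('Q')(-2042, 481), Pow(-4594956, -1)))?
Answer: Rational(-2316327043693961, 926069916) ≈ -2.5012e+6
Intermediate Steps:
Add(Mul(Mul(Mul(158, 34), 116), Pow(Mul(-648759, Pow(2604027, -1)), -1)), Mul(Function('Q')(-2042, 481), Pow(-4594956, -1))) = Add(Mul(Mul(Mul(158, 34), 116), Pow(Mul(-648759, Pow(2604027, -1)), -1)), Mul(Mul(1165, 481), Pow(-4594956, -1))) = Add(Mul(Mul(5372, 116), Pow(Mul(-648759, Rational(1, 2604027)), -1)), Mul(560365, Rational(-1, 4594956))) = Add(Mul(623152, Pow(Rational(-216253, 868009), -1)), Rational(-15145, 124188)) = Add(Mul(623152, Rational(-868009, 216253)), Rational(-15145, 124188)) = Add(Rational(-18651777392, 7457), Rational(-15145, 124188)) = Rational(-2316327043693961, 926069916)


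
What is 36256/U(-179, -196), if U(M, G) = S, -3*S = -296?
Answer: 13596/37 ≈ 367.46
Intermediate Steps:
S = 296/3 (S = -⅓*(-296) = 296/3 ≈ 98.667)
U(M, G) = 296/3
36256/U(-179, -196) = 36256/(296/3) = 36256*(3/296) = 13596/37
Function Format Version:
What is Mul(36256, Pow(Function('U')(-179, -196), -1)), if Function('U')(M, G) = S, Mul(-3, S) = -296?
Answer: Rational(13596, 37) ≈ 367.46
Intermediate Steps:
S = Rational(296, 3) (S = Mul(Rational(-1, 3), -296) = Rational(296, 3) ≈ 98.667)
Function('U')(M, G) = Rational(296, 3)
Mul(36256, Pow(Function('U')(-179, -196), -1)) = Mul(36256, Pow(Rational(296, 3), -1)) = Mul(36256, Rational(3, 296)) = Rational(13596, 37)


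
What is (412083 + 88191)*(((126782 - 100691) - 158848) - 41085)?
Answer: -86968632708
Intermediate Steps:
(412083 + 88191)*(((126782 - 100691) - 158848) - 41085) = 500274*((26091 - 158848) - 41085) = 500274*(-132757 - 41085) = 500274*(-173842) = -86968632708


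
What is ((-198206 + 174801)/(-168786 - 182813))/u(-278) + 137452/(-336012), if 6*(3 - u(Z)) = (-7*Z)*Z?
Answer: -3268210383927166/7989406406700891 ≈ -0.40907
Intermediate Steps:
u(Z) = 3 + 7*Z**2/6 (u(Z) = 3 - (-7*Z)*Z/6 = 3 - (-7)*Z**2/6 = 3 + 7*Z**2/6)
((-198206 + 174801)/(-168786 - 182813))/u(-278) + 137452/(-336012) = ((-198206 + 174801)/(-168786 - 182813))/(3 + (7/6)*(-278)**2) + 137452/(-336012) = (-23405/(-351599))/(3 + (7/6)*77284) + 137452*(-1/336012) = (-23405*(-1/351599))/(3 + 270494/3) - 34363/84003 = 23405/(351599*(270503/3)) - 34363/84003 = (23405/351599)*(3/270503) - 34363/84003 = 70215/95108584297 - 34363/84003 = -3268210383927166/7989406406700891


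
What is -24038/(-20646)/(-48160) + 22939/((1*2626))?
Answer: 814587327259/93252201120 ≈ 8.7353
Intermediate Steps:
-24038/(-20646)/(-48160) + 22939/((1*2626)) = -24038*(-1/20646)*(-1/48160) + 22939/2626 = (12019/10323)*(-1/48160) + 22939*(1/2626) = -1717/71022240 + 22939/2626 = 814587327259/93252201120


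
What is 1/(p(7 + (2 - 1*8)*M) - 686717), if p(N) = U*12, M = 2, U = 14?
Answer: -1/686549 ≈ -1.4566e-6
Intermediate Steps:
p(N) = 168 (p(N) = 14*12 = 168)
1/(p(7 + (2 - 1*8)*M) - 686717) = 1/(168 - 686717) = 1/(-686549) = -1/686549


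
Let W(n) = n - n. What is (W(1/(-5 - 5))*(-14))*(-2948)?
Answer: 0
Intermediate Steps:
W(n) = 0
(W(1/(-5 - 5))*(-14))*(-2948) = (0*(-14))*(-2948) = 0*(-2948) = 0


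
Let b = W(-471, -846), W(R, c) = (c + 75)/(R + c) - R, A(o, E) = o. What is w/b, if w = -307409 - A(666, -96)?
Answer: -135244925/207026 ≈ -653.28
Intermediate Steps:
W(R, c) = -R + (75 + c)/(R + c) (W(R, c) = (75 + c)/(R + c) - R = -R + (75 + c)/(R + c))
w = -308075 (w = -307409 - 1*666 = -307409 - 666 = -308075)
b = 207026/439 (b = (75 - 846 - 1*(-471)² - 1*(-471)*(-846))/(-471 - 846) = (75 - 846 - 1*221841 - 398466)/(-1317) = -(75 - 846 - 221841 - 398466)/1317 = -1/1317*(-621078) = 207026/439 ≈ 471.59)
w/b = -308075/207026/439 = -308075*439/207026 = -135244925/207026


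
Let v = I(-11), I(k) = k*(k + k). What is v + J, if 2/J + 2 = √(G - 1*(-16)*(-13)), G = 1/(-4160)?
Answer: 213408242/881921 - 16*I*√56243265/881921 ≈ 241.98 - 0.13606*I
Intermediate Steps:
I(k) = 2*k² (I(k) = k*(2*k) = 2*k²)
G = -1/4160 ≈ -0.00024038
v = 242 (v = 2*(-11)² = 2*121 = 242)
J = 2/(-2 + I*√56243265/520) (J = 2/(-2 + √(-1/4160 - 1*(-16)*(-13))) = 2/(-2 + √(-1/4160 + 16*(-13))) = 2/(-2 + √(-1/4160 - 208)) = 2/(-2 + √(-865281/4160)) = 2/(-2 + I*√56243265/520) ≈ -0.018868 - 0.13606*I)
v + J = 242 + (-16640/881921 - 16*I*√56243265/881921) = 213408242/881921 - 16*I*√56243265/881921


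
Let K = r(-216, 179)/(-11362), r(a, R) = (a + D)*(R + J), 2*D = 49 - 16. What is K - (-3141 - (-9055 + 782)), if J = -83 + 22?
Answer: -3067697/598 ≈ -5129.9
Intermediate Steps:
J = -61
D = 33/2 (D = (49 - 16)/2 = (½)*33 = 33/2 ≈ 16.500)
r(a, R) = (-61 + R)*(33/2 + a) (r(a, R) = (a + 33/2)*(R - 61) = (33/2 + a)*(-61 + R) = (-61 + R)*(33/2 + a))
K = 1239/598 (K = (-2013/2 - 61*(-216) + (33/2)*179 + 179*(-216))/(-11362) = (-2013/2 + 13176 + 5907/2 - 38664)*(-1/11362) = -23541*(-1/11362) = 1239/598 ≈ 2.0719)
K - (-3141 - (-9055 + 782)) = 1239/598 - (-3141 - (-9055 + 782)) = 1239/598 - (-3141 - 1*(-8273)) = 1239/598 - (-3141 + 8273) = 1239/598 - 1*5132 = 1239/598 - 5132 = -3067697/598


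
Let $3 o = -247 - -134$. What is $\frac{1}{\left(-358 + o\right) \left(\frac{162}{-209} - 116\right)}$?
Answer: $\frac{627}{28969922} \approx 2.1643 \cdot 10^{-5}$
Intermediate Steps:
$o = - \frac{113}{3}$ ($o = \frac{-247 - -134}{3} = \frac{-247 + 134}{3} = \frac{1}{3} \left(-113\right) = - \frac{113}{3} \approx -37.667$)
$\frac{1}{\left(-358 + o\right) \left(\frac{162}{-209} - 116\right)} = \frac{1}{\left(-358 - \frac{113}{3}\right) \left(\frac{162}{-209} - 116\right)} = \frac{1}{\left(- \frac{1187}{3}\right) \left(162 \left(- \frac{1}{209}\right) - 116\right)} = \frac{1}{\left(- \frac{1187}{3}\right) \left(- \frac{162}{209} - 116\right)} = \frac{1}{\left(- \frac{1187}{3}\right) \left(- \frac{24406}{209}\right)} = \frac{1}{\frac{28969922}{627}} = \frac{627}{28969922}$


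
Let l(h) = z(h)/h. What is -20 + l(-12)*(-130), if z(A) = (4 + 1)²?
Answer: 1505/6 ≈ 250.83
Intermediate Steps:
z(A) = 25 (z(A) = 5² = 25)
l(h) = 25/h
-20 + l(-12)*(-130) = -20 + (25/(-12))*(-130) = -20 + (25*(-1/12))*(-130) = -20 - 25/12*(-130) = -20 + 1625/6 = 1505/6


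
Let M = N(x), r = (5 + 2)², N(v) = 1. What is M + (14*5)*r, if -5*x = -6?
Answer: 3431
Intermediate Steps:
x = 6/5 (x = -⅕*(-6) = 6/5 ≈ 1.2000)
r = 49 (r = 7² = 49)
M = 1
M + (14*5)*r = 1 + (14*5)*49 = 1 + 70*49 = 1 + 3430 = 3431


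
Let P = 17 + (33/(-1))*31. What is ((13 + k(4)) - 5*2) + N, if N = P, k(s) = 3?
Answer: -1000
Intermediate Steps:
P = -1006 (P = 17 + (33*(-1))*31 = 17 - 33*31 = 17 - 1023 = -1006)
N = -1006
((13 + k(4)) - 5*2) + N = ((13 + 3) - 5*2) - 1006 = (16 - 10) - 1006 = 6 - 1006 = -1000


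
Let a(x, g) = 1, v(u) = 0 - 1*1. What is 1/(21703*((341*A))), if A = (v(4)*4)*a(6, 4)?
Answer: -1/29602892 ≈ -3.3780e-8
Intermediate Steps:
v(u) = -1 (v(u) = 0 - 1 = -1)
A = -4 (A = -1*4*1 = -4*1 = -4)
1/(21703*((341*A))) = 1/(21703*((341*(-4)))) = (1/21703)/(-1364) = (1/21703)*(-1/1364) = -1/29602892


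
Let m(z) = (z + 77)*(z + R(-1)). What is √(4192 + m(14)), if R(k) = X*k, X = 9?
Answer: √4647 ≈ 68.169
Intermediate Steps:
R(k) = 9*k
m(z) = (-9 + z)*(77 + z) (m(z) = (z + 77)*(z + 9*(-1)) = (77 + z)*(z - 9) = (77 + z)*(-9 + z) = (-9 + z)*(77 + z))
√(4192 + m(14)) = √(4192 + (-693 + 14² + 68*14)) = √(4192 + (-693 + 196 + 952)) = √(4192 + 455) = √4647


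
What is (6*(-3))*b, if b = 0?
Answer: 0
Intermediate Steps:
(6*(-3))*b = (6*(-3))*0 = -18*0 = 0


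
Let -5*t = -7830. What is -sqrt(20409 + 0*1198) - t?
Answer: -1566 - sqrt(20409) ≈ -1708.9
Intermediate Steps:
t = 1566 (t = -1/5*(-7830) = 1566)
-sqrt(20409 + 0*1198) - t = -sqrt(20409 + 0*1198) - 1*1566 = -sqrt(20409 + 0) - 1566 = -sqrt(20409) - 1566 = -1566 - sqrt(20409)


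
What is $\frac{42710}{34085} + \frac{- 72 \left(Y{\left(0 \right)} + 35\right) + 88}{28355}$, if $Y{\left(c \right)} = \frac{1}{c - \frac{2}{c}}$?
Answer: $\frac{225629466}{193296035} \approx 1.1673$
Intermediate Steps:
$\frac{42710}{34085} + \frac{- 72 \left(Y{\left(0 \right)} + 35\right) + 88}{28355} = \frac{42710}{34085} + \frac{- 72 \left(\frac{0}{-2 + 0^{2}} + 35\right) + 88}{28355} = 42710 \cdot \frac{1}{34085} + \left(- 72 \left(\frac{0}{-2 + 0} + 35\right) + 88\right) \frac{1}{28355} = \frac{8542}{6817} + \left(- 72 \left(\frac{0}{-2} + 35\right) + 88\right) \frac{1}{28355} = \frac{8542}{6817} + \left(- 72 \left(0 \left(- \frac{1}{2}\right) + 35\right) + 88\right) \frac{1}{28355} = \frac{8542}{6817} + \left(- 72 \left(0 + 35\right) + 88\right) \frac{1}{28355} = \frac{8542}{6817} + \left(\left(-72\right) 35 + 88\right) \frac{1}{28355} = \frac{8542}{6817} + \left(-2520 + 88\right) \frac{1}{28355} = \frac{8542}{6817} - \frac{2432}{28355} = \frac{225629466}{193296035}$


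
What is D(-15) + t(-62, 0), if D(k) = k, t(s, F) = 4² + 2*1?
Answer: 3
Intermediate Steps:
t(s, F) = 18 (t(s, F) = 16 + 2 = 18)
D(-15) + t(-62, 0) = -15 + 18 = 3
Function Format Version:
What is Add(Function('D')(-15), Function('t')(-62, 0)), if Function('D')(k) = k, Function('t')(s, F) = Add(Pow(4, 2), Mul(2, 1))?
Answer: 3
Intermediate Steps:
Function('t')(s, F) = 18 (Function('t')(s, F) = Add(16, 2) = 18)
Add(Function('D')(-15), Function('t')(-62, 0)) = Add(-15, 18) = 3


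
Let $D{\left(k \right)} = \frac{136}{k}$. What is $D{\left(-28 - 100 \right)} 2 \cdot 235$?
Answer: $- \frac{3995}{8} \approx -499.38$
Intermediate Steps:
$D{\left(-28 - 100 \right)} 2 \cdot 235 = \frac{136}{-28 - 100} \cdot 2 \cdot 235 = \frac{136}{-128} \cdot 470 = 136 \left(- \frac{1}{128}\right) 470 = \left(- \frac{17}{16}\right) 470 = - \frac{3995}{8}$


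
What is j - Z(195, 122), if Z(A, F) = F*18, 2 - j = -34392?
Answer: 32198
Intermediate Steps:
j = 34394 (j = 2 - 1*(-34392) = 2 + 34392 = 34394)
Z(A, F) = 18*F
j - Z(195, 122) = 34394 - 18*122 = 34394 - 1*2196 = 34394 - 2196 = 32198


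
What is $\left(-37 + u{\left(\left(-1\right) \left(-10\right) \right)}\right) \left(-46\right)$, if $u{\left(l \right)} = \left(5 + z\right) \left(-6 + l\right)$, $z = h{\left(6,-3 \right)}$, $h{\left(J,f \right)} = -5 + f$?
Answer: $2254$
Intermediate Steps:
$z = -8$ ($z = -5 - 3 = -8$)
$u{\left(l \right)} = 18 - 3 l$ ($u{\left(l \right)} = \left(5 - 8\right) \left(-6 + l\right) = - 3 \left(-6 + l\right) = 18 - 3 l$)
$\left(-37 + u{\left(\left(-1\right) \left(-10\right) \right)}\right) \left(-46\right) = \left(-37 + \left(18 - 3 \left(\left(-1\right) \left(-10\right)\right)\right)\right) \left(-46\right) = \left(-37 + \left(18 - 30\right)\right) \left(-46\right) = \left(-37 - 12\right) \left(-46\right) = \left(-49\right) \left(-46\right) = 2254$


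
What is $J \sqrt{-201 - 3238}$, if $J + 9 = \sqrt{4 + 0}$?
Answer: $- 7 i \sqrt{3439} \approx - 410.5 i$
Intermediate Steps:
$J = -7$ ($J = -9 + \sqrt{4 + 0} = -9 + \sqrt{4} = -9 + 2 = -7$)
$J \sqrt{-201 - 3238} = - 7 \sqrt{-201 - 3238} = - 7 \sqrt{-3439} = - 7 i \sqrt{3439}$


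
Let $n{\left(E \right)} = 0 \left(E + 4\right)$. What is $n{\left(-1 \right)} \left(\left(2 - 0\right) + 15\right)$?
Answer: $0$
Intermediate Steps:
$n{\left(E \right)} = 0$ ($n{\left(E \right)} = 0 \left(4 + E\right) = 0$)
$n{\left(-1 \right)} \left(\left(2 - 0\right) + 15\right) = 0 \left(\left(2 - 0\right) + 15\right) = 0 \left(\left(2 + 0\right) + 15\right) = 0 \left(2 + 15\right) = 0 \cdot 17 = 0$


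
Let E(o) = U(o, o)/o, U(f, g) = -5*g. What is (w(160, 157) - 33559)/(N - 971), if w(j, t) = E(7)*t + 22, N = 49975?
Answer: -17161/24502 ≈ -0.70039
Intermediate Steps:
E(o) = -5 (E(o) = (-5*o)/o = -5)
w(j, t) = 22 - 5*t (w(j, t) = -5*t + 22 = 22 - 5*t)
(w(160, 157) - 33559)/(N - 971) = ((22 - 5*157) - 33559)/(49975 - 971) = ((22 - 785) - 33559)/49004 = (-763 - 33559)*(1/49004) = -34322*1/49004 = -17161/24502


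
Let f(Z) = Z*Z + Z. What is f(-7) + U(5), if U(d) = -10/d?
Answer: 40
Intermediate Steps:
f(Z) = Z + Z**2 (f(Z) = Z**2 + Z = Z + Z**2)
f(-7) + U(5) = -7*(1 - 7) - 10/5 = -7*(-6) - 10*1/5 = 42 - 2 = 40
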